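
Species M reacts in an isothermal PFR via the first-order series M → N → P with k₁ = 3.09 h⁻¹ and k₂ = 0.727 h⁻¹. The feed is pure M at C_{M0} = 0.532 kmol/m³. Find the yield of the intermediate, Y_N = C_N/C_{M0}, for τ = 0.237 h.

Solving the coupled first-order balances gives C_N(τ) = [k₁/(k₂−k₁)]·C_{M0}·(e^(−k₁τ) − e^(−k₂τ)).
e^(−k₁τ) = e^(−3.09×0.237) = e^(−0.7323) = 0.4808; e^(−k₂τ) = e^(−0.1723) = 0.8417.
C_N = 3.09×0.532/(0.727−3.09) × (0.4808−0.8417) = (-0.6957)×(-0.3609) = 0.2511 kmol/m³.
Y_N = C_N/C_{M0} = 0.2511/0.532 = 0.472.

0.472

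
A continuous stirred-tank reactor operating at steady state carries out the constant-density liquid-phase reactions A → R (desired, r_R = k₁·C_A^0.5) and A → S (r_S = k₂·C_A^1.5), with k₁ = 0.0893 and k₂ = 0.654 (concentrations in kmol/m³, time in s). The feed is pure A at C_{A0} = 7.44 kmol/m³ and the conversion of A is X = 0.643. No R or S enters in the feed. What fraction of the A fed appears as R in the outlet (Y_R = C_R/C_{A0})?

Exit C_A = C_{A0}(1−X) = 7.44×0.357 = 2.656 kmol/m³.
Rates in a CSTR are evaluated at the outlet concentration: r_R = 0.0893×2.656^0.5 = 0.1455, r_S = 0.654×2.656^1.5 = 2.831.
Fraction of consumed A going to R: r_R/(r_R+r_S) = 0.04889.
C_R = 0.04889·C_{A0}·X = 0.04889×7.44×0.643 = 0.234 kmol/m³; Y_R = C_R/C_{A0} = 0.0314.

0.0314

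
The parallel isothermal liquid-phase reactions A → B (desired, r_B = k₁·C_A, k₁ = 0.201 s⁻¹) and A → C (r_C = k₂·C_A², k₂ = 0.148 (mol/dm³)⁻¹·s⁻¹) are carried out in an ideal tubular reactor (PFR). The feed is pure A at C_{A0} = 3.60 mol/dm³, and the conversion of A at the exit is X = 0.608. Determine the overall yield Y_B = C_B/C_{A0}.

0.220

C_A = C_{A0}(1−X) = 1.411 mol/dm³.
Along a PFR/batch, dC_B/dC_A = −r_B/(r_B+r_C) = −k₁/(k₁+k₂·C_A).
Integrating from C_{A0} to C_A: C_B = (0.201/0.148)·ln[(0.201+0.148·3.60)/(0.201+0.148·1.41)] = 1.358·ln(0.7338/0.4099) = 0.7910 mol/dm³.
Y_B = C_B/C_{A0} = 0.7910/3.60 = 0.220.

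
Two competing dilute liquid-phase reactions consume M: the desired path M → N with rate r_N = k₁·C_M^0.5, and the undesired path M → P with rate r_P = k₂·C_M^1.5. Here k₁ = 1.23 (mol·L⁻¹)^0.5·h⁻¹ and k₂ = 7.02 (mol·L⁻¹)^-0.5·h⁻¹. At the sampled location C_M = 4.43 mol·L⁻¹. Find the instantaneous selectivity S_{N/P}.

S_{N/P} = r_N/r_P = (k₁·C_M^0.5)/(k₂·C_M^1.5) = (k₁/k₂)·C_M⁻¹.
= (1.23×4.430^0.5) / (7.02×4.430^1.5) = 2.589/65.45 = 0.0396.

0.0396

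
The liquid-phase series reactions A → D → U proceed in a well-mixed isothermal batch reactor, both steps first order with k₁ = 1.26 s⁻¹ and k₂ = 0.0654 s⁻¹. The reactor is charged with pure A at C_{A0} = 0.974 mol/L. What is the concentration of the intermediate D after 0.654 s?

0.534 mol/L

The intermediate concentration in a first-order A→B→C sequence is C_D = k₁C_{A0}(e^(−k₁t) − e^(−k₂t))/(k₂−k₁).
e^(−k₁t) = e^(−1.26×0.654) = e^(−0.8240) = 0.4387; e^(−k₂t) = e^(−0.04277) = 0.9581.
C_D = 1.26×0.974/(0.0654−1.26) × (0.4387−0.9581) = (-1.027)×(-0.5195) = 0.5337 mol/L.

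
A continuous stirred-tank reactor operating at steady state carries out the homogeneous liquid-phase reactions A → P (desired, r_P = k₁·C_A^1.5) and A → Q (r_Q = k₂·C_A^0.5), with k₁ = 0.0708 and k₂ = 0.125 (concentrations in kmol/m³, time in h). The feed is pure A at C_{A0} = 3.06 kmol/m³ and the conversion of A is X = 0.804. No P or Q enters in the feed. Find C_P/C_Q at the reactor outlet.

Exit C_A = C_{A0}(1−X) = 3.06×0.196 = 0.5998 kmol/m³.
Rates in a CSTR are evaluated at the outlet concentration: r_P = 0.0708×0.5998^1.5 = 0.03289, r_Q = 0.125×0.5998^0.5 = 0.09681.
Overall selectivity = C_P/C_Q = r_Pτ/(r_Qτ) = r_P/r_Q = 0.340.

0.340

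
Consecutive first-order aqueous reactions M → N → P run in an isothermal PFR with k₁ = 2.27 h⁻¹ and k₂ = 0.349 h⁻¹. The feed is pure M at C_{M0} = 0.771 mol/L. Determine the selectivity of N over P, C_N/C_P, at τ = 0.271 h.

18.8

For first-order series with pure M initially, C_N(τ) = k₁C_{M0}/(k₂−k₁)·(e^(−k₁τ) − e^(−k₂τ)).
e^(−k₁τ) = e^(−2.27×0.271) = e^(−0.6152) = 0.5405; e^(−k₂τ) = e^(−0.09458) = 0.9098.
C_N = 2.27×0.771/(0.349−2.27) × (0.5405−0.9098) = (-0.9111)×(-0.3692) = 0.3364 mol/L.
C_M = C_{M0}e^(−k₁τ) = 0.4168 mol/L, so C_P = C_{M0}−C_M−C_N = 0.01786 mol/L; C_N/C_P = 18.8.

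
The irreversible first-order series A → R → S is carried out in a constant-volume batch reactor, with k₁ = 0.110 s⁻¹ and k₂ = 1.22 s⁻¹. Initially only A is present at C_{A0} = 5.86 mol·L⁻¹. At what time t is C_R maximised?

The intermediate peaks when r₁ = r₂, i.e. k₁e^(−k₁t) = k₂e^(−k₂t), giving t_opt = ln(k₂/k₁)/(k₂−k₁).
= ln(1.22/0.110)/(1.22−0.110) = ln(11.09)/1.110 = 2.406/1.110 = 2.17 s.

2.17 s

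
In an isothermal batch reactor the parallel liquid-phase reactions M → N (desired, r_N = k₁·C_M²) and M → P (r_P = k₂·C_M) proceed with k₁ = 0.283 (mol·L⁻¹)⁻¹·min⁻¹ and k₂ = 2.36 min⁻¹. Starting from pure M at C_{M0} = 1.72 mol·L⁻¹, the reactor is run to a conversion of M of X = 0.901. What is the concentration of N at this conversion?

C_M = C_{M0}(1−X) = 0.1703 mol·L⁻¹.
Along a PFR/batch, dC_P/dC_M = −r_P/(r_N+r_P) = −k₂/(k₂+k₁·C_M).
Integrating from C_{M0} to C_M: C_P = (2.36/0.283)·ln[(2.36+0.283·1.72)/(2.36+0.283·0.170)] = 8.339·ln(2.847/2.408) = 1.395 mol·L⁻¹.
Then C_N = (C_{M0}−C_M) − C_P = 1.550 − 1.395 = 0.1545 mol·L⁻¹.

0.155 mol·L⁻¹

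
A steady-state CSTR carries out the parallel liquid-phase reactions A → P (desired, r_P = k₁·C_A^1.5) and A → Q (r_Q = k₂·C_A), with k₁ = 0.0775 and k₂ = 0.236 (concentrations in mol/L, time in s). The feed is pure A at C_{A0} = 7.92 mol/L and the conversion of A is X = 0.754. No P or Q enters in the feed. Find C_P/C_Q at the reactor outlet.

0.458

Exit C_A = C_{A0}(1−X) = 7.92×0.246 = 1.948 mol/L.
Rates in a CSTR are evaluated at the outlet concentration: r_P = 0.0775×1.948^1.5 = 0.2108, r_Q = 0.236×1.948 = 0.4598.
Overall selectivity = C_P/C_Q = r_Pτ/(r_Qτ) = r_P/r_Q = 0.458.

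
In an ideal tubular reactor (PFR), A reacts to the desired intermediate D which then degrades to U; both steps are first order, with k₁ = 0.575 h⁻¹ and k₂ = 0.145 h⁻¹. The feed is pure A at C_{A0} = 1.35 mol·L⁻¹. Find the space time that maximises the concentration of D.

The intermediate peaks when r₁ = r₂, i.e. k₁e^(−k₁τ) = k₂e^(−k₂τ), giving τ_opt = ln(k₂/k₁)/(k₂−k₁).
= ln(0.145/0.575)/(0.145−0.575) = ln(0.2522)/-0.4300 = -1.378/-0.4300 = 3.20 h.

3.20 h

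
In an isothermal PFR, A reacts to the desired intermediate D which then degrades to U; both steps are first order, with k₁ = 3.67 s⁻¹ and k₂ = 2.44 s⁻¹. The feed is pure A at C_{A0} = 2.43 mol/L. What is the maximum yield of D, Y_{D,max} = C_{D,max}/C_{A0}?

At the optimum, C_{D,max}/C_{A0} = (k₁/k₂)^[k₂/(k₂−k₁)].
= (3.67/2.44)^(2.44/(2.44−3.67)) = (1.504)^(-1.984) = 0.4450.

0.445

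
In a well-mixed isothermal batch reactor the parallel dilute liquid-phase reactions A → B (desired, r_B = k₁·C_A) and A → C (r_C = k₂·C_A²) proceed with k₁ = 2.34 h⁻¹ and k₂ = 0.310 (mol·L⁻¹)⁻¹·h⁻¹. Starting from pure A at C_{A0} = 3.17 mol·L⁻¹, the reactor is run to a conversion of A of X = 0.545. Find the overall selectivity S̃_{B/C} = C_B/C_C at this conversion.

3.31

C_A = C_{A0}(1−X) = 1.442 mol·L⁻¹.
Along a PFR/batch, dC_B/dC_A = −r_B/(r_B+r_C) = −k₁/(k₁+k₂·C_A).
Integrating from C_{A0} to C_A: C_B = (2.34/0.310)·ln[(2.34+0.310·3.17)/(2.34+0.310·1.44)] = 7.548·ln(3.323/2.787) = 1.327 mol·L⁻¹.
C_C = (C_{A0}−C_A)−C_B = 0.4009 mol·L⁻¹; S̃_{B/C} = 1.327/0.4009 = 3.31.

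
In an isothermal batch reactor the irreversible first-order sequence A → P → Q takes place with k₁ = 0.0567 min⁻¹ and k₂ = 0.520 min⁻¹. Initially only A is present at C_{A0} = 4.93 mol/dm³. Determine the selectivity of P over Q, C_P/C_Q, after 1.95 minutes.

1.65

Solving the coupled first-order balances gives C_P(t) = [k₁/(k₂−k₁)]·C_{A0}·(e^(−k₁t) − e^(−k₂t)).
e^(−k₁t) = e^(−0.0567×1.95) = e^(−0.1106) = 0.8953; e^(−k₂t) = e^(−1.014) = 0.3628.
C_P = 0.0567×4.93/(0.520−0.0567) × (0.8953−0.3628) = 0.6033×0.5326 = 0.3213 mol/dm³.
C_A = C_{A0}e^(−k₁t) = 4.414 mol/dm³, so C_Q = C_{A0}−C_A−C_P = 0.1947 mol/dm³; C_P/C_Q = 1.65.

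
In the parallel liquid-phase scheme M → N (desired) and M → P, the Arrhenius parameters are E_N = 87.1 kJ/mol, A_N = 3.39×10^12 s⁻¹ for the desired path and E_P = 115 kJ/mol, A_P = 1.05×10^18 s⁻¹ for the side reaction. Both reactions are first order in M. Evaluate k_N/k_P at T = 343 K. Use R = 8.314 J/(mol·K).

0.0573

k_N/k_P = (A_N/A_P)·exp[−(E_N−E_P)/(RT)] = (A_N/A_P)·exp[(E_P−E_N)/(RT)].
(E_P−E_N)/(RT) = (115−87.1)×10³/(8.314×343) = 27900/2852 = 9.784.
k_N/k_P = (3.39×10^12/1.05×10^18)·exp(9.784) = 3.229×10^-6 × 17741 = 0.0573.
Since E_N < E_P, lowering the temperature improves selectivity toward N.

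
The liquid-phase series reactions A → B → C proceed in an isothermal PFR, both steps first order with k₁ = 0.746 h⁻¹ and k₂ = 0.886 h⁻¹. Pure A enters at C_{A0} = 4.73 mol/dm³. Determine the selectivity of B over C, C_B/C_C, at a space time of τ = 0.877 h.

2.00

Solving the coupled first-order balances gives C_B(τ) = [k₁/(k₂−k₁)]·C_{A0}·(e^(−k₁τ) − e^(−k₂τ)).
e^(−k₁τ) = e^(−0.746×0.877) = e^(−0.6542) = 0.5198; e^(−k₂τ) = e^(−0.7770) = 0.4598.
C_B = 0.746×4.73/(0.886−0.746) × (0.5198−0.4598) = 25.20×0.06006 = 1.514 mol/dm³.
C_A = C_{A0}e^(−k₁τ) = 2.459 mol/dm³, so C_C = C_{A0}−C_A−C_B = 0.7573 mol/dm³; C_B/C_C = 2.00.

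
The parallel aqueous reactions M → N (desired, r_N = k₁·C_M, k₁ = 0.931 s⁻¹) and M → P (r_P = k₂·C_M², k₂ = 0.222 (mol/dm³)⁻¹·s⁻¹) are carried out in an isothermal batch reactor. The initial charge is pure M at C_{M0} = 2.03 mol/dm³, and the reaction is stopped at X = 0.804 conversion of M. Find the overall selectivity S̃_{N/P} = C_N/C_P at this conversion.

C_M = C_{M0}(1−X) = 0.3979 mol/dm³.
Along a PFR/batch, dC_N/dC_M = −r_N/(r_N+r_P) = −k₁/(k₁+k₂·C_M).
Integrating from C_{M0} to C_M: C_N = (0.931/0.222)·ln[(0.931+0.222·2.03)/(0.931+0.222·0.398)] = 4.194·ln(1.382/1.019) = 1.275 mol/dm³.
C_P = (C_{M0}−C_M)−C_N = 0.3566 mol/dm³; S̃_{N/P} = 1.275/0.3566 = 3.58.

3.58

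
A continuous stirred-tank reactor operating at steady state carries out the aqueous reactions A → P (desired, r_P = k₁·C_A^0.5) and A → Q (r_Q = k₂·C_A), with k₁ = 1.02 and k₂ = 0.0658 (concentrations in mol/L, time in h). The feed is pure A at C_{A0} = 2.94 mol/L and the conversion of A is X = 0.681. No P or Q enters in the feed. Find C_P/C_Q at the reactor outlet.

16.0

Exit C_A = C_{A0}(1−X) = 2.94×0.319 = 0.9379 mol/L.
Rates in a CSTR are evaluated at the outlet concentration: r_P = 1.02×0.9379^0.5 = 0.9878, r_Q = 0.0658×0.9379 = 0.06171.
Overall selectivity = C_P/C_Q = r_Pτ/(r_Qτ) = r_P/r_Q = 16.0.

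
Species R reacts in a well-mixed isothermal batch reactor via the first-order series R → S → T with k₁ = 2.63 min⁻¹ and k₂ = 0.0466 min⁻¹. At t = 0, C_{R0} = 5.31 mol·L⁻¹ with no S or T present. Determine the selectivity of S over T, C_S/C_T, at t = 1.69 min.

The intermediate concentration in a first-order A→B→C sequence is C_S = k₁C_{R0}(e^(−k₁t) − e^(−k₂t))/(k₂−k₁).
e^(−k₁t) = e^(−2.63×1.69) = e^(−4.445) = 0.01174; e^(−k₂t) = e^(−0.07875) = 0.9243.
C_S = 2.63×5.31/(0.0466−2.63) × (0.01174−0.9243) = (-5.406)×(-0.9125) = 4.933 mol·L⁻¹.
C_R = C_{R0}e^(−k₁t) = 0.06234 mol·L⁻¹, so C_T = C_{R0}−C_R−C_S = 0.3147 mol·L⁻¹; C_S/C_T = 15.7.

15.7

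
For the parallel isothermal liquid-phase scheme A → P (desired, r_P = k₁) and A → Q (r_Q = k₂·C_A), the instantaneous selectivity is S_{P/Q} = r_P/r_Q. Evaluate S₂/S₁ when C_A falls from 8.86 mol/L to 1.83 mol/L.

4.84

S_{P/Q} = (k₁/k₂)·C_A⁻¹, so S₂/S₁ = (C_{A,2}/C_{A,1})⁻¹.
= 8.86/1.83 = 4.84.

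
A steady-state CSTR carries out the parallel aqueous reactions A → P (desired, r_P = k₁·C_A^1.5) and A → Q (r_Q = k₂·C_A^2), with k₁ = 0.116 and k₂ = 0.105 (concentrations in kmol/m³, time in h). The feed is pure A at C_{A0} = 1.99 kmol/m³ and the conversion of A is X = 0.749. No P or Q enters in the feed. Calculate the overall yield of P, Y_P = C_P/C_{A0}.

Exit C_A = C_{A0}(1−X) = 1.99×0.251 = 0.4995 kmol/m³.
In a CSTR the entire volume is at exit conditions, so r_P = 0.116×0.4995^1.5 = 0.04095 and r_Q = 0.105×0.4995^2 = 0.02620.
Fraction of consumed A going to P: r_P/(r_P+r_Q) = 0.6099.
C_P = 0.6099·C_{A0}·X = 0.6099×1.99×0.749 = 0.909 kmol/m³; Y_P = C_P/C_{A0} = 0.457.

0.457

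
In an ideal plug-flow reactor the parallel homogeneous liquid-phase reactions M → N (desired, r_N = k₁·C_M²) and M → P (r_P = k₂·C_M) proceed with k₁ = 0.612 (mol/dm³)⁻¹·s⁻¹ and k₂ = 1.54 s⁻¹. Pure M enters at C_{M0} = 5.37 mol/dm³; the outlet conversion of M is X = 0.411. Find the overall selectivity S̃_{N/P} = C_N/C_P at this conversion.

1.67

C_M = C_{M0}(1−X) = 3.163 mol/dm³.
Along a PFR/batch, dC_P/dC_M = −r_P/(r_N+r_P) = −k₂/(k₂+k₁·C_M).
Integrating from C_{M0} to C_M: C_P = (1.54/0.612)·ln[(1.54+0.612·5.37)/(1.54+0.612·3.16)] = 2.516·ln(4.826/3.476) = 0.8261 mol/dm³.
Then C_N = (C_{M0}−C_M) − C_P = 2.207 − 0.8261 = 1.381 mol/dm³.
S̃_{N/P} = C_N/C_P = 1.381/0.8261 = 1.67.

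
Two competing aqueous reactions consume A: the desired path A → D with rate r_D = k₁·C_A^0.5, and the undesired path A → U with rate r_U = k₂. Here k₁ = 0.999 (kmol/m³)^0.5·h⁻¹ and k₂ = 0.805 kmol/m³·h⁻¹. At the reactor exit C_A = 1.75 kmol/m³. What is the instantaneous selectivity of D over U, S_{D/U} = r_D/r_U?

S_{D/U} = r_D/r_U = (k₁·C_A^0.5)/(k₂) = (k₁/k₂)·C_A^0.5.
= (0.999×1.750^0.5) / (0.805) = 1.322/0.8050 = 1.64.
Since the desired path is higher order in A, keeping C_A high (PFR or concentrated feed) favours D.

1.64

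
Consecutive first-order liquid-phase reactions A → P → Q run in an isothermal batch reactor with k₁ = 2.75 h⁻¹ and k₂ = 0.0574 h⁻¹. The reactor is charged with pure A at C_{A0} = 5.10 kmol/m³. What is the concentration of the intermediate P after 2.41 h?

For first-order series with pure A initially, C_P(t) = k₁C_{A0}/(k₂−k₁)·(e^(−k₁t) − e^(−k₂t)).
e^(−k₁t) = e^(−2.75×2.41) = e^(−6.628) = 0.001323; e^(−k₂t) = e^(−0.1383) = 0.8708.
C_P = 2.75×5.10/(0.0574−2.75) × (0.001323−0.8708) = (-5.209)×(-0.8695) = 4.529 kmol/m³.

4.53 kmol/m³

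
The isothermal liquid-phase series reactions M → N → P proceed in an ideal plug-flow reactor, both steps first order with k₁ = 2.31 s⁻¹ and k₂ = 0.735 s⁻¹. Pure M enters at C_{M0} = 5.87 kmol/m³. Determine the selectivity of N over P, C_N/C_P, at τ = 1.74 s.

Solving the coupled first-order balances gives C_N(τ) = [k₁/(k₂−k₁)]·C_{M0}·(e^(−k₁τ) − e^(−k₂τ)).
e^(−k₁τ) = e^(−2.31×1.74) = e^(−4.019) = 0.01796; e^(−k₂τ) = e^(−1.279) = 0.2783.
C_N = 2.31×5.87/(0.735−2.31) × (0.01796−0.2783) = (-8.609)×(-0.2604) = 2.242 kmol/m³.
C_M = C_{M0}e^(−k₁τ) = 0.1054 kmol/m³, so C_P = C_{M0}−C_M−C_N = 3.523 kmol/m³; C_N/C_P = 0.636.

0.636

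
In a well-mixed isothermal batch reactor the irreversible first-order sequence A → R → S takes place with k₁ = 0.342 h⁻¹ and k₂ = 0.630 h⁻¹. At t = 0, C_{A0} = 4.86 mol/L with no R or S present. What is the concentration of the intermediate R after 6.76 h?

0.490 mol/L

The intermediate concentration in a first-order A→B→C sequence is C_R = k₁C_{A0}(e^(−k₁t) − e^(−k₂t))/(k₂−k₁).
e^(−k₁t) = e^(−0.342×6.76) = e^(−2.312) = 0.09907; e^(−k₂t) = e^(−4.259) = 0.01414.
C_R = 0.342×4.86/(0.630−0.342) × (0.09907−0.01414) = 5.771×0.08493 = 0.4902 mol/L.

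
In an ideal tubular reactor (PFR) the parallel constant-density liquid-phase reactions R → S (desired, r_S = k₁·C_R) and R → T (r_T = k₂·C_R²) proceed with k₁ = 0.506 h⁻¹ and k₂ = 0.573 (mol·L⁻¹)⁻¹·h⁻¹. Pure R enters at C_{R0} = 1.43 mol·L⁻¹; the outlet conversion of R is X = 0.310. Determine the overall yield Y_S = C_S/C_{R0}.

0.131

C_R = C_{R0}(1−X) = 0.9867 mol·L⁻¹.
Along a PFR/batch, dC_S/dC_R = −r_S/(r_S+r_T) = −k₁/(k₁+k₂·C_R).
Integrating from C_{R0} to C_R: C_S = (0.506/0.573)·ln[(0.506+0.573·1.43)/(0.506+0.573·0.987)] = 0.8831·ln(1.325/1.071) = 0.1879 mol·L⁻¹.
Y_S = C_S/C_{R0} = 0.1879/1.43 = 0.131.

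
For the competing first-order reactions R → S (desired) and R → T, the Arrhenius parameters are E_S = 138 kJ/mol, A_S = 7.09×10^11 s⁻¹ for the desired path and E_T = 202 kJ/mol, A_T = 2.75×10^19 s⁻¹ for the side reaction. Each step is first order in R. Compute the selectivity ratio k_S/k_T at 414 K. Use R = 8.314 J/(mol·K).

3.07

k_S/k_T = (A_S/A_T)·exp[−(E_S−E_T)/(RT)] = (A_S/A_T)·exp[(E_T−E_S)/(RT)].
(E_T−E_S)/(RT) = (202−138)×10³/(8.314×414) = 64000/3442 = 18.59.
k_S/k_T = (7.09×10^11/2.75×10^19)·exp(18.59) = 2.578×10^-8 × 1.189×10^8 = 3.07.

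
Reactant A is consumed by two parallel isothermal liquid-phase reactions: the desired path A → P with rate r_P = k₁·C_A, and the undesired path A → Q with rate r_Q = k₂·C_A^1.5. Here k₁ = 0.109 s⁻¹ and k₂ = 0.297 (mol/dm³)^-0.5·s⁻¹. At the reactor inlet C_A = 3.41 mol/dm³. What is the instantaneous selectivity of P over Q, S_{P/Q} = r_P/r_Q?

S_{P/Q} = r_P/r_Q = (k₁·C_A)/(k₂·C_A^1.5) = (k₁/k₂)·C_A^-0.5.
= (0.109×3.410) / (0.297×3.410^1.5) = 0.3717/1.870 = 0.199.

0.199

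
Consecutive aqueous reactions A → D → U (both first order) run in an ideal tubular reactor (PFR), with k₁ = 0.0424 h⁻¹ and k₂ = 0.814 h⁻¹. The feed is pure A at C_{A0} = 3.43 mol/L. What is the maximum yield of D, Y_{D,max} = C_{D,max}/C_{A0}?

0.0443

Evaluating C_D at τ_opt = ln(k₂/k₁)/(k₂−k₁) gives C_{D,max}/C_{A0} = (k₁/k₂)^[k₂/(k₂−k₁)].
= (0.0424/0.814)^(0.814/(0.814−0.0424)) = (0.05209)^(1.055) = 0.04428.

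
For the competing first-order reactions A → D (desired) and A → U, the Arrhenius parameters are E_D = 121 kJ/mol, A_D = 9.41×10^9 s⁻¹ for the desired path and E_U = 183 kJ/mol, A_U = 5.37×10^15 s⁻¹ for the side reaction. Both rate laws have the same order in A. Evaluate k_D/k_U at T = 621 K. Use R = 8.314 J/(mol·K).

0.288

k_D/k_U = (A_D/A_U)·exp[−(E_D−E_U)/(RT)] = (A_D/A_U)·exp[(E_U−E_D)/(RT)].
(E_U−E_D)/(RT) = (183−121)×10³/(8.314×621) = 62000/5163 = 12.01.
k_D/k_U = (9.41×10^9/5.37×10^15)·exp(12.01) = 1.752×10^-6 × 1.642×10^5 = 0.288.
Since E_D < E_U, lowering the temperature improves selectivity toward D.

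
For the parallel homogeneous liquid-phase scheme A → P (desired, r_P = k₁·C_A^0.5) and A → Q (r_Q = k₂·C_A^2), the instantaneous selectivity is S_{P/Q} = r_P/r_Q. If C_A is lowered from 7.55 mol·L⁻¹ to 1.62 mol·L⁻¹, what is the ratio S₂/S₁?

10.1

S_{P/Q} = (k₁/k₂)·C_A^-1.5, so S₂/S₁ = (C_{A,2}/C_{A,1})^-1.5.
= (1.62/7.55)^(-1.5) = (0.2146)^(-1.5) = 10.1.
Selectivity toward P rises as C_A falls — low-concentration operation is favoured.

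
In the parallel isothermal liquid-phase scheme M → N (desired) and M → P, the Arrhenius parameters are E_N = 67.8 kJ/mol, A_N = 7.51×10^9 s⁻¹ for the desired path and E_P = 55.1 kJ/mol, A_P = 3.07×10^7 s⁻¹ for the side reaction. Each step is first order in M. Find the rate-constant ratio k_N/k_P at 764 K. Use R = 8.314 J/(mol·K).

33.1

k_N/k_P = (A_N/A_P)·exp[−(E_N−E_P)/(RT)] = (A_N/A_P)·exp[(E_P−E_N)/(RT)].
(E_P−E_N)/(RT) = (55.1−67.8)×10³/(8.314×764) = -12700/6352 = -1.999.
k_N/k_P = (7.51×10^9/3.07×10^7)·exp(-1.999) = 244.6 × 0.1354 = 33.1.
Since E_N > E_P, raising the temperature improves selectivity toward N.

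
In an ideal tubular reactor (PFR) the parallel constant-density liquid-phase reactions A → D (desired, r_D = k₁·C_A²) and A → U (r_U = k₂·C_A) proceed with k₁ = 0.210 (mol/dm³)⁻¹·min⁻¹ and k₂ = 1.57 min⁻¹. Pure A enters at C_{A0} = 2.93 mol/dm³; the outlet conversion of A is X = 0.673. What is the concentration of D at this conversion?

0.401 mol/dm³

C_A = C_{A0}(1−X) = 0.9581 mol/dm³.
Along a PFR/batch, dC_U/dC_A = −r_U/(r_D+r_U) = −k₂/(k₂+k₁·C_A).
Integrating from C_{A0} to C_A: C_U = (1.57/0.210)·ln[(1.57+0.210·2.93)/(1.57+0.210·0.958)] = 7.476·ln(2.185/1.771) = 1.571 mol/dm³.
Then C_D = (C_{A0}−C_A) − C_U = 1.972 − 1.571 = 0.4012 mol/dm³.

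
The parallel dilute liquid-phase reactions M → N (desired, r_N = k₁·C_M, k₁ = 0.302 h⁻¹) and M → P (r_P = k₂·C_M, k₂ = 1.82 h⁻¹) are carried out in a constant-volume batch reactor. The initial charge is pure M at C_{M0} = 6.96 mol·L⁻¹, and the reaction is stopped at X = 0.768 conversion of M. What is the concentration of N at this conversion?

C_M = C_{M0}(1−X) = 1.615 mol·L⁻¹.
Both paths are first order in M, so the instantaneous fraction to N is constant: dC_N/d(−C_M) = k₁/(k₁+k₂) = 0.1423.
C_N = 0.1423·(C_{M0}−C_M) = 0.1423×5.345 = 0.761 mol·L⁻¹.

0.761 mol·L⁻¹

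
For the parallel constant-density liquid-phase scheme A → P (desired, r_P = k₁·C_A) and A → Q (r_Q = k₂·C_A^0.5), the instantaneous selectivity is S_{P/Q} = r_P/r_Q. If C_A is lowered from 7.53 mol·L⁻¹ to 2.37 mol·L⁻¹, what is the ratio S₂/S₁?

S_{P/Q} = (k₁/k₂)·C_A^0.5, so S₂/S₁ = (C_{A,2}/C_{A,1})^0.5.
= (2.37/7.53)^0.5 = (0.3147)^0.5 = 0.561.

0.561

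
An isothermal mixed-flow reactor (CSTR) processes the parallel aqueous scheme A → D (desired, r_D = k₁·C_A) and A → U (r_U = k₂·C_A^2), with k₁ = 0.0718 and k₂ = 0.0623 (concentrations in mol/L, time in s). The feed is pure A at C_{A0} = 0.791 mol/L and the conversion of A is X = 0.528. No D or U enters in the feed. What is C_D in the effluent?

Exit C_A = C_{A0}(1−X) = 0.791×0.472 = 0.3734 mol/L.
A CSTR operates uniformly at the exit composition, giving r_D = 0.02681 and r_U = 0.008684 (each k·C_A^n at C_A = 0.3734).
Fraction of consumed A going to D: r_D/(r_D+r_U) = 0.7553.
C_D = 0.7553·C_{A0}·X = 0.7553×0.791×0.528 = 0.315 mol/L.

0.315 mol/L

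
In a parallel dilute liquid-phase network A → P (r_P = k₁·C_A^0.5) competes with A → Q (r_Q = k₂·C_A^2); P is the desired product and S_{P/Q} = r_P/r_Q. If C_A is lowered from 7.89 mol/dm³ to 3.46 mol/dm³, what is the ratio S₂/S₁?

S_{P/Q} = (k₁/k₂)·C_A^-1.5, so S₂/S₁ = (C_{A,2}/C_{A,1})^-1.5.
= (3.46/7.89)^(-1.5) = (0.4385)^(-1.5) = 3.44.
Selectivity toward P rises as C_A falls — low-concentration operation is favoured.

3.44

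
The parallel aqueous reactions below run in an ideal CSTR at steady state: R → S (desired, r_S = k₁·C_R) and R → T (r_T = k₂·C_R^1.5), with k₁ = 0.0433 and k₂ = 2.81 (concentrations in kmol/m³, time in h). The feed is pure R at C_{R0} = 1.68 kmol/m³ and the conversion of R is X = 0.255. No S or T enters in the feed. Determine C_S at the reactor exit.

0.00582 kmol/m³

Exit C_R = C_{R0}(1−X) = 1.68×0.745 = 1.252 kmol/m³.
A CSTR operates uniformly at the exit composition, giving r_S = 0.05419 and r_T = 3.935 (each k·C_R^n at C_R = 1.252).
Fraction of consumed R going to S: r_S/(r_S+r_T) = 0.01359.
C_S = 0.01359·C_{R0}·X = 0.01359×1.68×0.255 = 0.00582 kmol/m³.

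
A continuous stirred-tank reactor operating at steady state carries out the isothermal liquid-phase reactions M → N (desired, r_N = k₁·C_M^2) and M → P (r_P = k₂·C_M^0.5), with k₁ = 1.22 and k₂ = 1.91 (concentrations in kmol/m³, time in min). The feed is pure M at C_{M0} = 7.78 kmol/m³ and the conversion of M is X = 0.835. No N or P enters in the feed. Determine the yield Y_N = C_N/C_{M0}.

0.402

Exit C_M = C_{M0}(1−X) = 7.78×0.165 = 1.284 kmol/m³.
In a CSTR the entire volume is at exit conditions, so r_N = 1.22×1.284^2 = 2.010 and r_P = 1.91×1.284^0.5 = 2.164.
Fraction of consumed M going to N: r_N/(r_N+r_P) = 0.4816.
C_N = 0.4816·C_{M0}·X = 0.4816×7.78×0.835 = 3.13 kmol/m³; Y_N = C_N/C_{M0} = 0.402.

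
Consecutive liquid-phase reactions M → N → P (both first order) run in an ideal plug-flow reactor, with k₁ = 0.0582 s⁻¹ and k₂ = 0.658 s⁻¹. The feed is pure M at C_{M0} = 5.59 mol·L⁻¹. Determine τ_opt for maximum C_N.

For first-order series the maximum of C_N occurs at τ_opt = ln(k₂/k₁)/(k₂−k₁).
= ln(0.658/0.0582)/(0.658−0.0582) = ln(11.31)/0.5998 = 2.425/0.5998 = 4.04 s.

4.04 s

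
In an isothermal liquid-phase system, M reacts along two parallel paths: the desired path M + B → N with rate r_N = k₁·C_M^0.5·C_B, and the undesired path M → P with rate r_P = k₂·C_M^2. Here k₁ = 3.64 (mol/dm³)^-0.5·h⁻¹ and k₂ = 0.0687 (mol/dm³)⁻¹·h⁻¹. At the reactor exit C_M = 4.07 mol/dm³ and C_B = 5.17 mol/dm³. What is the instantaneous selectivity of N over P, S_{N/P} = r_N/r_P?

S_{N/P} = r_N/r_P = (k₁·C_M^0.5·C_B)/(k₂·C_M^2) = (k₁/k₂)·C_M^-1.5·C_B.
= (3.64×4.070^0.5×5.170) / (0.0687×4.070^2) = 37.97/1.138 = 33.4.

33.4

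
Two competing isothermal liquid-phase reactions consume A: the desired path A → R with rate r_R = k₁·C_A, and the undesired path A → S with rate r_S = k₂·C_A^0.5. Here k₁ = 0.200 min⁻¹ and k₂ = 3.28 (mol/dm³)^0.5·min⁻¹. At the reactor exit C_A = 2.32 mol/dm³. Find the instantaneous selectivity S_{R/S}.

S_{R/S} = r_R/r_S = (k₁·C_A)/(k₂·C_A^0.5) = (k₁/k₂)·C_A^0.5.
= (0.200×2.320) / (3.28×2.320^0.5) = 0.4640/4.996 = 0.0929.
Since the desired path is higher order in A, keeping C_A high (PFR or concentrated feed) favours R.

0.0929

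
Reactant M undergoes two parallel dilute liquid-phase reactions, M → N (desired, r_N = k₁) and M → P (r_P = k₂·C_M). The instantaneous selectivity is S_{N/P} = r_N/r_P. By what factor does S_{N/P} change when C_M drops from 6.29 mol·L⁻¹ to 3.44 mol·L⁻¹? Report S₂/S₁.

S_{N/P} = (k₁/k₂)·C_M⁻¹, so S₂/S₁ = (C_{M,2}/C_{M,1})⁻¹.
= 6.29/3.44 = 1.83.

1.83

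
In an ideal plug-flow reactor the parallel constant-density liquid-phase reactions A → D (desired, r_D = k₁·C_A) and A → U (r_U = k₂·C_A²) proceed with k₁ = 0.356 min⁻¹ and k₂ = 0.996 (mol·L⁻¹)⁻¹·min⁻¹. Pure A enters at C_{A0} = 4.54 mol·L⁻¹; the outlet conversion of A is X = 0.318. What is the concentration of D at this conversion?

0.125 mol·L⁻¹

C_A = C_{A0}(1−X) = 3.096 mol·L⁻¹.
Along a PFR/batch, dC_D/dC_A = −r_D/(r_D+r_U) = −k₁/(k₁+k₂·C_A).
Integrating from C_{A0} to C_A: C_D = (0.356/0.996)·ln[(0.356+0.996·4.54)/(0.356+0.996·3.10)] = 0.3574·ln(4.878/3.440) = 0.1248 mol·L⁻¹.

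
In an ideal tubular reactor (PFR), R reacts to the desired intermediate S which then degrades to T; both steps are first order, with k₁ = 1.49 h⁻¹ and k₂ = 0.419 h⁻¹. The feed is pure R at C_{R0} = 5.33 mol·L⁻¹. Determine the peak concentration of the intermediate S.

3.24 mol·L⁻¹

Evaluating C_S at τ_opt = ln(k₂/k₁)/(k₂−k₁) gives C_{S,max}/C_{R0} = (k₁/k₂)^[k₂/(k₂−k₁)].
= (1.49/0.419)^(0.419/(0.419−1.49)) = (3.556)^(-0.3912) = 0.6088.
C_{S,max} = 0.6088×5.33 = 3.24 mol·L⁻¹.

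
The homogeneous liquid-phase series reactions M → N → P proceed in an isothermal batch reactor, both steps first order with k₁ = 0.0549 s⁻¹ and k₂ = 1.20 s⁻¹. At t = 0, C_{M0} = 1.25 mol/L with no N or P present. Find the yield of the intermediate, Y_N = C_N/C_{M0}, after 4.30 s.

0.0376

The intermediate concentration in a first-order A→B→C sequence is C_N = k₁C_{M0}(e^(−k₁t) − e^(−k₂t))/(k₂−k₁).
e^(−k₁t) = e^(−0.0549×4.30) = e^(−0.2361) = 0.7897; e^(−k₂t) = e^(−5.160) = 0.005742.
C_N = 0.0549×1.25/(1.20−0.0549) × (0.7897−0.005742) = 0.05993×0.7840 = 0.04698 mol/L.
Y_N = C_N/C_{M0} = 0.04698/1.25 = 0.0376.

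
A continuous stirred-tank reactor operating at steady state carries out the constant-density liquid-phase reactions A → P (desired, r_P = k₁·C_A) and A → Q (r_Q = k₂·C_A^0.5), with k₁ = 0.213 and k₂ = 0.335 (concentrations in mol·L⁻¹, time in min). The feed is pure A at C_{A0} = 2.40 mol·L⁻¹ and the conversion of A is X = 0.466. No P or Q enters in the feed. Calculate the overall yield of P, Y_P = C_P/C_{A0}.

Exit C_A = C_{A0}(1−X) = 2.40×0.534 = 1.282 mol·L⁻¹.
Rates in a CSTR are evaluated at the outlet concentration: r_P = 0.213×1.282 = 0.2730, r_Q = 0.335×1.282^0.5 = 0.3792.
Fraction of consumed A going to P: r_P/(r_P+r_Q) = 0.4185.
C_P = 0.4185·C_{A0}·X = 0.4185×2.40×0.466 = 0.468 mol·L⁻¹; Y_P = C_P/C_{A0} = 0.195.

0.195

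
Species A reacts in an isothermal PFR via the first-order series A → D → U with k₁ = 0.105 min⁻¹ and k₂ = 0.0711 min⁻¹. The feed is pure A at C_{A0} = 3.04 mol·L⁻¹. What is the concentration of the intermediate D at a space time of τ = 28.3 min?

0.777 mol·L⁻¹

Solving the coupled first-order balances gives C_D(τ) = [k₁/(k₂−k₁)]·C_{A0}·(e^(−k₁τ) − e^(−k₂τ)).
e^(−k₁τ) = e^(−0.105×28.3) = e^(−2.971) = 0.05123; e^(−k₂τ) = e^(−2.012) = 0.1337.
C_D = 0.105×3.04/(0.0711−0.105) × (0.05123−0.1337) = (-9.416)×(-0.08248) = 0.7766 mol·L⁻¹.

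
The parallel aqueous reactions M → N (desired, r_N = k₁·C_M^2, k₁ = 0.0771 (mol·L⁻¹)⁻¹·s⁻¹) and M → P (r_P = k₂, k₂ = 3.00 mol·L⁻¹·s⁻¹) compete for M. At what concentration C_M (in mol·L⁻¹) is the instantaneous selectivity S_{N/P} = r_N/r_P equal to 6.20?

S_{N/P} = (k₁/k₂)·C_M^2 ⇒ C_M = (S·k₂/k₁)^(0.5).
= (6.20×3.00/0.0771)^(0.5) = (241.2)^(0.5) = 15.5 mol·L⁻¹.

15.5 mol·L⁻¹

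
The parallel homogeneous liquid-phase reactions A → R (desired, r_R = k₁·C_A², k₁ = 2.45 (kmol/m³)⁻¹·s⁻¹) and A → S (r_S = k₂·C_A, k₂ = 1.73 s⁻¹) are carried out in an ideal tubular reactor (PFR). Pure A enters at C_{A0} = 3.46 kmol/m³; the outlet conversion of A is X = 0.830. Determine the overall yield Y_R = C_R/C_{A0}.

0.591

C_A = C_{A0}(1−X) = 0.5882 kmol/m³.
Along a PFR/batch, dC_S/dC_A = −r_S/(r_R+r_S) = −k₂/(k₂+k₁·C_A).
Integrating from C_{A0} to C_A: C_S = (1.73/2.45)·ln[(1.73+2.45·3.46)/(1.73+2.45·0.588)] = 0.7061·ln(10.21/3.171) = 0.8255 kmol/m³.
Then C_R = (C_{A0}−C_A) − C_S = 2.872 − 0.8255 = 2.046 kmol/m³.
Y_R = C_R/C_{A0} = 2.046/3.46 = 0.591.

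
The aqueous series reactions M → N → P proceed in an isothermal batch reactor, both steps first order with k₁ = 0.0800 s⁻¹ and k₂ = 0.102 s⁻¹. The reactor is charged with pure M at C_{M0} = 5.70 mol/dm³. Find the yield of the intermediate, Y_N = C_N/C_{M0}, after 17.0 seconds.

0.291

For first-order series with pure M initially, C_N(t) = k₁C_{M0}/(k₂−k₁)·(e^(−k₁t) − e^(−k₂t)).
e^(−k₁t) = e^(−0.0800×17.0) = e^(−1.360) = 0.2567; e^(−k₂t) = e^(−1.734) = 0.1766.
C_N = 0.0800×5.70/(0.102−0.0800) × (0.2567−0.1766) = 20.73×0.08008 = 1.660 mol/dm³.
Y_N = C_N/C_{M0} = 1.660/5.70 = 0.291.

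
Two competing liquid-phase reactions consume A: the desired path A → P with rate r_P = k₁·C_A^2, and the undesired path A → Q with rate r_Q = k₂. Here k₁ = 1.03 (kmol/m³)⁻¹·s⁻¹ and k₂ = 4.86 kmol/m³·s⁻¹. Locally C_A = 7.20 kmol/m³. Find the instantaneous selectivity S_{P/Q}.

11.0

S_{P/Q} = r_P/r_Q = (k₁·C_A^2)/(k₂) = (k₁/k₂)·C_A^2.
= (1.03×7.200^2) / (4.86) = 53.40/4.860 = 11.0.
Since the desired path is higher order in A, keeping C_A high (PFR or concentrated feed) favours P.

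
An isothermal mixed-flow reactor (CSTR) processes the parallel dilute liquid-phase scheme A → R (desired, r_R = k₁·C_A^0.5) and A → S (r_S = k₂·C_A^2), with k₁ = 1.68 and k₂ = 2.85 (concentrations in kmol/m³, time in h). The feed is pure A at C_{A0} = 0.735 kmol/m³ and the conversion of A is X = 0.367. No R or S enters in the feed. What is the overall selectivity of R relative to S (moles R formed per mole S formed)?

Exit C_A = C_{A0}(1−X) = 0.735×0.633 = 0.4653 kmol/m³.
In a CSTR the entire volume is at exit conditions, so r_R = 1.68×0.4653^0.5 = 1.146 and r_S = 2.85×0.4653^2 = 0.6169.
Overall selectivity = C_R/C_S = r_Rτ/(r_Sτ) = r_R/r_S = 1.86.

1.86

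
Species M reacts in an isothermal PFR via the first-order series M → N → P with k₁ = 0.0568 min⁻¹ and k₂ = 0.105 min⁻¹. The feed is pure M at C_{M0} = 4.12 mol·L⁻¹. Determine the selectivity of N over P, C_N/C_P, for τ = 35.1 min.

For first-order series with pure M initially, C_N(τ) = k₁C_{M0}/(k₂−k₁)·(e^(−k₁τ) − e^(−k₂τ)).
e^(−k₁τ) = e^(−0.0568×35.1) = e^(−1.994) = 0.1362; e^(−k₂τ) = e^(−3.686) = 0.02508.
C_N = 0.0568×4.12/(0.105−0.0568) × (0.1362−0.02508) = 4.855×0.1111 = 0.5394 mol·L⁻¹.
C_M = C_{M0}e^(−k₁τ) = 0.5611 mol·L⁻¹, so C_P = C_{M0}−C_M−C_N = 3.019 mol·L⁻¹; C_N/C_P = 0.179.

0.179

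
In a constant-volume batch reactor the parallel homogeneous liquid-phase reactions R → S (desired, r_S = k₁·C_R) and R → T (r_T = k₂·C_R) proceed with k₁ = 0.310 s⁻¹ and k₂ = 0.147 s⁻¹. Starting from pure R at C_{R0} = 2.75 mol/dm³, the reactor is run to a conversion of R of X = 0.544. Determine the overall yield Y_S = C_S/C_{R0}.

C_R = C_{R0}(1−X) = 1.254 mol/dm³.
Both paths are first order in R, so the instantaneous fraction to S is constant: dC_S/d(−C_R) = k₁/(k₁+k₂) = 0.6783.
C_S = 0.6783·(C_{R0}−C_R) = 0.6783×1.496 = 1.01 mol/dm³.
Y_S = C_S/C_{R0} = 1.015/2.75 = 0.369.

0.369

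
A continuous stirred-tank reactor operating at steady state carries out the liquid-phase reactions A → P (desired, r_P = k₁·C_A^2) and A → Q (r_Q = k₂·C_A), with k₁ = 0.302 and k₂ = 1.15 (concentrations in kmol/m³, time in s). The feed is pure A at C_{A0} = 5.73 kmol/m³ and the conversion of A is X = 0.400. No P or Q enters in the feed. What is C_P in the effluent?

Exit C_A = C_{A0}(1−X) = 5.73×0.600 = 3.438 kmol/m³.
Rates in a CSTR are evaluated at the outlet concentration: r_P = 0.302×3.438^2 = 3.570, r_Q = 1.15×3.438 = 3.954.
Fraction of consumed A going to P: r_P/(r_P+r_Q) = 0.4745.
C_P = 0.4745·C_{A0}·X = 0.4745×5.73×0.400 = 1.09 kmol/m³.

1.09 kmol/m³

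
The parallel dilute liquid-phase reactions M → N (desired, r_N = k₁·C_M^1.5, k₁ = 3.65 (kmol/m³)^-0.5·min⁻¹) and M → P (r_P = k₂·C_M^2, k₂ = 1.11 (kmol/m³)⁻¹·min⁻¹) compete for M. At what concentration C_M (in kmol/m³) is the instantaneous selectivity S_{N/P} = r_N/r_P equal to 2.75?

1.43 kmol/m³

S_{N/P} = (k₁/k₂)·C_M^-0.5 ⇒ C_M = (S·k₂/k₁)^(-2).
= (2.75×1.11/3.65)^(-2) = (0.8363)^(-2) = 1.43 kmol/m³.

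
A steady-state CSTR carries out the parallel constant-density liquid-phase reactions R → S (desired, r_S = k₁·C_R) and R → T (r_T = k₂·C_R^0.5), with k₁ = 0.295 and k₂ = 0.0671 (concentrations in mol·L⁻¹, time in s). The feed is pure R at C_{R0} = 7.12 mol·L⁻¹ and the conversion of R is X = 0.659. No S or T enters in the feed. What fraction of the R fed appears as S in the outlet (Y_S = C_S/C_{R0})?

0.575

Exit C_R = C_{R0}(1−X) = 7.12×0.341 = 2.428 mol·L⁻¹.
In a CSTR the entire volume is at exit conditions, so r_S = 0.295×2.428 = 0.7162 and r_T = 0.0671×2.428^0.5 = 0.1046.
Fraction of consumed R going to S: r_S/(r_S+r_T) = 0.8726.
C_S = 0.8726·C_{R0}·X = 0.8726×7.12×0.659 = 4.09 mol·L⁻¹; Y_S = C_S/C_{R0} = 0.575.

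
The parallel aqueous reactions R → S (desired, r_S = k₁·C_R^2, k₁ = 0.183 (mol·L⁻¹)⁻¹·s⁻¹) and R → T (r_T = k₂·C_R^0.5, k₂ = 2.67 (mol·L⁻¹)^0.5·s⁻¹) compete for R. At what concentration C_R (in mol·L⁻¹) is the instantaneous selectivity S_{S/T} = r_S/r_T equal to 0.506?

S_{S/T} = (k₁/k₂)·C_R^1.5 ⇒ C_R = (S·k₂/k₁)^(1/1.5).
= (0.506×2.67/0.183)^(0.6667) = (7.383)^(0.6667) = 3.79 mol·L⁻¹.

3.79 mol·L⁻¹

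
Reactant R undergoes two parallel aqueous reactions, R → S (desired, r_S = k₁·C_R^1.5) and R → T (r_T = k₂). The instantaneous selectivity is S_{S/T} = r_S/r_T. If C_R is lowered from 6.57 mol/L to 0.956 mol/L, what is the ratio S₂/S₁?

S_{S/T} = (k₁/k₂)·C_R^1.5, so S₂/S₁ = (C_{R,2}/C_{R,1})^1.5.
= (0.956/6.57)^1.5 = (0.1455)^1.5 = 0.0555.
Selectivity toward S falls as C_R falls — high-concentration operation is favoured.

0.0555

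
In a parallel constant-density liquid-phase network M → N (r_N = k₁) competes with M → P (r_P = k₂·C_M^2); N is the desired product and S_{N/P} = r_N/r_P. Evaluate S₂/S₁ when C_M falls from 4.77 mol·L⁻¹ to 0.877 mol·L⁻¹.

29.6

S_{N/P} = (k₁/k₂)·C_M^-2, so S₂/S₁ = (C_{M,2}/C_{M,1})^-2.
= (0.877/4.77)^(-2) = (0.1839)^(-2) = 29.6.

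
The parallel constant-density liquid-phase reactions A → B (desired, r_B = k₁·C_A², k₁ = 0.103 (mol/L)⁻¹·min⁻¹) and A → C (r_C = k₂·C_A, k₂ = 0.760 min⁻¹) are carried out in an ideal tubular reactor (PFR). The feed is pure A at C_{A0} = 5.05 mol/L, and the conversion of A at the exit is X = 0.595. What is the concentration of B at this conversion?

0.963 mol/L

C_A = C_{A0}(1−X) = 2.045 mol/L.
Along a PFR/batch, dC_C/dC_A = −r_C/(r_B+r_C) = −k₂/(k₂+k₁·C_A).
Integrating from C_{A0} to C_A: C_C = (0.760/0.103)·ln[(0.760+0.103·5.05)/(0.760+0.103·2.05)] = 7.379·ln(1.280/0.9707) = 2.042 mol/L.
Then C_B = (C_{A0}−C_A) − C_C = 3.005 − 2.042 = 0.9627 mol/L.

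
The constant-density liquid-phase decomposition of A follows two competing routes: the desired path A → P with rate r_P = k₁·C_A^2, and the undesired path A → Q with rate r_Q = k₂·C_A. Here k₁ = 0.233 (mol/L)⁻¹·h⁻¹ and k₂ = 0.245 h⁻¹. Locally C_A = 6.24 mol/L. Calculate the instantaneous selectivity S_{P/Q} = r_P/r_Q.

5.93

S_{P/Q} = r_P/r_Q = (k₁·C_A^2)/(k₂·C_A) = (k₁/k₂)·C_A.
= (0.233×6.240^2) / (0.245×6.240) = 9.072/1.529 = 5.93.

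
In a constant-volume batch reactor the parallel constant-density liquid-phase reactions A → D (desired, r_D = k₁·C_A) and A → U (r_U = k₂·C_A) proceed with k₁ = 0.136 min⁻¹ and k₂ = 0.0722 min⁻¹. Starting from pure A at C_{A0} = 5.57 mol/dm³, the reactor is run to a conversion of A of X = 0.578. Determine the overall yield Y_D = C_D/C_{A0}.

0.378

C_A = C_{A0}(1−X) = 2.351 mol/dm³.
Both paths are first order in A, so the instantaneous fraction to D is constant: dC_D/d(−C_A) = k₁/(k₁+k₂) = 0.6532.
C_D = 0.6532·(C_{A0}−C_A) = 0.6532×3.219 = 2.10 mol/dm³.
Y_D = C_D/C_{A0} = 2.103/5.57 = 0.378.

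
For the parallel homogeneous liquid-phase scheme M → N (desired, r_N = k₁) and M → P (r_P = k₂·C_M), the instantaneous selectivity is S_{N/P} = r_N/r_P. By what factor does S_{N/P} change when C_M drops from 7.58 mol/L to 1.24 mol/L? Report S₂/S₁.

S_{N/P} = (k₁/k₂)·C_M⁻¹, so S₂/S₁ = (C_{M,2}/C_{M,1})⁻¹.
= 7.58/1.24 = 6.11.

6.11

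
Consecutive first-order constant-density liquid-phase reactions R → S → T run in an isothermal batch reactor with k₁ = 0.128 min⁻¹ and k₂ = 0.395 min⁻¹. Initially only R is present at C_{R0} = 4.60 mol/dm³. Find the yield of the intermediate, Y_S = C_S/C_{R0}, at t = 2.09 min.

For first-order series with pure R initially, C_S(t) = k₁C_{R0}/(k₂−k₁)·(e^(−k₁t) − e^(−k₂t)).
e^(−k₁t) = e^(−0.128×2.09) = e^(−0.2675) = 0.7653; e^(−k₂t) = e^(−0.8256) = 0.4380.
C_S = 0.128×4.60/(0.395−0.128) × (0.7653−0.4380) = 2.205×0.3273 = 0.7217 mol/dm³.
Y_S = C_S/C_{R0} = 0.7217/4.60 = 0.157.

0.157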